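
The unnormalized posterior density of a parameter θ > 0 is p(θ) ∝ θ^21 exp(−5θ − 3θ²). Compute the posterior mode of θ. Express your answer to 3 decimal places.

ℓ'(θ) = 21/θ − 5 − 6θ. Setting this to zero and multiplying by θ: 6θ² + 5θ − 21 = 0.
θ = (−5 + √(5² + 4·6·21)) / (2·6) = (−5 + √529) / 12 = (−5 + 23)/12 = 3/2.
ℓ''(θ) = −21/θ² − 6 < 0, confirming a maximum.

θ̂_MAP = 1.500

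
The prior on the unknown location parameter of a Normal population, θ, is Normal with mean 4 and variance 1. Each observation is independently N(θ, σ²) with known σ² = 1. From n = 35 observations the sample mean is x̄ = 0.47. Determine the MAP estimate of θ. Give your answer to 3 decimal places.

θ̂_MAP = 0.568

n = 35, x̄ = 0.47.
For a Normal prior and Normal likelihood with known variance, the posterior is Normal; its mode equals its mean, the precision-weighted average.
Prior precision 1/σ₀² = 1/1 = 1; data precision n/σ² = 35/1 = 35.
θ̂ = (1·4 + 35·0.47) / (1 + 35) = 20.45/36 = 409/720 ≈ 0.568.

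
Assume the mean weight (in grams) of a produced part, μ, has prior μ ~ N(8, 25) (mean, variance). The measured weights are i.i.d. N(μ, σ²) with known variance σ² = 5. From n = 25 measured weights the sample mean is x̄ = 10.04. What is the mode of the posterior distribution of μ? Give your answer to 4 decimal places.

n = 25, x̄ = 10.04.
For a Normal prior and Normal likelihood with known variance, the posterior is Normal; its mode equals its mean, the precision-weighted average.
Prior precision 1/σ₀² = 1/25 = 0.04; data precision n/σ² = 25/5 = 5.
μ̂ = (0.04·8 + 5·10.04) / (0.04 + 5) = 50.52/5.04 = 421/42 ≈ 10.0238.

μ̂_MAP = 10.0238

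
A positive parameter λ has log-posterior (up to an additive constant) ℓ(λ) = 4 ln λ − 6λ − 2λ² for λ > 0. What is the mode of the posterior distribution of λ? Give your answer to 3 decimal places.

λ̂_MAP = 0.500

ℓ'(λ) = 4/λ − 6 − 4λ. Setting this to zero and multiplying by λ: 4λ² + 6λ − 4 = 0.
λ = (−6 + √(6² + 4·4·4)) / (2·4) = (−6 + √100) / 8 = (−6 + 10)/8 = 1/2.
ℓ''(λ) = −4/λ² − 4 < 0, confirming a maximum.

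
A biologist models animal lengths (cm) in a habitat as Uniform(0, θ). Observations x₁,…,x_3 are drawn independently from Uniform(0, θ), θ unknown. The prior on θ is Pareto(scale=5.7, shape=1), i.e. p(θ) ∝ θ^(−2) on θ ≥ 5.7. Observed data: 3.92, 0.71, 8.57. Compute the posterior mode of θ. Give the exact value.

θ̂_MAP = 8.57

The Uniform(0, θ) likelihood is θ^(−n) for θ ≥ max(xᵢ), zero otherwise. Here max(xᵢ) = 8.57.
Posterior ∝ θ^(−2) · θ^(−3) = θ^(−5) on θ ≥ max(5.7, 8.57) = 8.57.
This density is strictly decreasing in θ, so the posterior mode lies at the lower boundary of the support.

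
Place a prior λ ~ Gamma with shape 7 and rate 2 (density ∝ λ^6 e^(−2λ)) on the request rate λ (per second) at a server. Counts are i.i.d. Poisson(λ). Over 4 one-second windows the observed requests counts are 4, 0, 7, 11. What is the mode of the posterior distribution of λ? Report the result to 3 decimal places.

Σxᵢ = 4+0+7+11 = 22, with n = 4.
Posterior ∝ λ^6e^(−2λ) · λ^22e^(−4λ) = λ^28e^(−6λ), i.e. Gamma(shape=29, rate=6).
The mode of a Gamma(a, b) with a ≥ 1 (shape–rate) is (a−1)/b = 28/6 ≈ 4.667.

λ̂_MAP = 4.667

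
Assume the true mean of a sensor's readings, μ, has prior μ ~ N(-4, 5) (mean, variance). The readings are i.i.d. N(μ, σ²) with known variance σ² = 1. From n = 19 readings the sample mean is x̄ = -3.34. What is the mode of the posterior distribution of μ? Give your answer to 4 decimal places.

n = 19, x̄ = -3.34.
For a Normal prior and Normal likelihood with known variance, the posterior is Normal; its mode equals its mean, the precision-weighted average.
Prior precision 1/σ₀² = 1/5 = 0.2; data precision n/σ² = 19/1 = 19.
μ̂ = (0.2·(-4) + 19·(-3.34)) / (0.2 + 19) = (-64.26)/19.2 = -3.346875 ≈ -3.3469.

μ̂_MAP = -3.3469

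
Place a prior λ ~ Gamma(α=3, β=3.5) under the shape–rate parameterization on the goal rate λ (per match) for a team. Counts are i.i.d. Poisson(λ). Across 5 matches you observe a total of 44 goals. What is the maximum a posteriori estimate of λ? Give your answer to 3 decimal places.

λ̂_MAP = 5.412

Σxᵢ = 44, n = 5.
Posterior ∝ λ^2e^(−3.5λ) · λ^44e^(−5λ) = λ^46e^(−8.5λ), i.e. Gamma(shape=47, rate=8.5).
The mode of a Gamma(a, b) with a ≥ 1 (shape–rate) is (a−1)/b = 46/8.5 ≈ 5.412.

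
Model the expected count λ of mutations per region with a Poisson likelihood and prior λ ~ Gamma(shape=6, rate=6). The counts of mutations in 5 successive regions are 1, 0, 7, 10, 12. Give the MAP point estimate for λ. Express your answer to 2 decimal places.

λ̂_MAP = 3.18

Σxᵢ = 1+0+7+10+12 = 30, with n = 5.
Posterior ∝ λ^5e^(−6λ) · λ^30e^(−5λ) = λ^35e^(−11λ), i.e. Gamma(shape=36, rate=11).
The mode of a Gamma(a, b) with a ≥ 1 (shape–rate) is (a−1)/b = 35/11 ≈ 3.18.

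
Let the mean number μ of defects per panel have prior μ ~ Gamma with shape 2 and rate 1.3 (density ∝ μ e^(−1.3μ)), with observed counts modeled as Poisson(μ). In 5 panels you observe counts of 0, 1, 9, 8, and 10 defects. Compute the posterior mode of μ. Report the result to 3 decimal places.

μ̂_MAP = 4.603

Σxᵢ = 0+1+9+8+10 = 28, with n = 5.
Posterior ∝ μe^(−1.3μ) · μ^28e^(−5μ) = μ^29e^(−6.3μ), i.e. Gamma(shape=30, rate=6.3).
The mode of a Gamma(a, b) with a ≥ 1 (shape–rate) is (a−1)/b = 29/6.3 ≈ 4.603.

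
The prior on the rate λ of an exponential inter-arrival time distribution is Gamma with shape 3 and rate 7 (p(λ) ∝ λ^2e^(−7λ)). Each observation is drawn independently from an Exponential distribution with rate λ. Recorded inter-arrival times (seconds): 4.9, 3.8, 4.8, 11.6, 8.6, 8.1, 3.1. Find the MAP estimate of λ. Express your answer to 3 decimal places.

λ̂_MAP = 0.173

The Exponential(rate=λ) likelihood is ∝ λ^n e^(−λΣtᵢ). Here n = 7 and Σtᵢ = 4.9 + 3.8 + 4.8 + 11.6 + 8.6 + 8.1 + 3.1 = 44.9.
Posterior ∝ λ^2e^(−7λ) · λ^7e^(−44.9λ) = λ^9e^(−51.9λ), i.e. Gamma(10, 51.9).
Mode = (a−1)/b = 9/51.9 ≈ 0.173.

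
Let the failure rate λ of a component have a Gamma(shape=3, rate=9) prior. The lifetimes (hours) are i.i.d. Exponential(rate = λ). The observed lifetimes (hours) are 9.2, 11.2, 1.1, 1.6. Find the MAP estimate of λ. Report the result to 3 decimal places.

λ̂_MAP = 0.187

The Exponential(rate=λ) likelihood is ∝ λ^n e^(−λΣtᵢ). Here n = 4 and Σtᵢ = 9.2 + 11.2 + 1.1 + 1.6 = 23.1.
Posterior ∝ λ^2e^(−9λ) · λ^4e^(−23.1λ) = λ^6e^(−32.1λ), i.e. Gamma(7, 32.1).
Mode = (a−1)/b = 6/32.1 ≈ 0.187.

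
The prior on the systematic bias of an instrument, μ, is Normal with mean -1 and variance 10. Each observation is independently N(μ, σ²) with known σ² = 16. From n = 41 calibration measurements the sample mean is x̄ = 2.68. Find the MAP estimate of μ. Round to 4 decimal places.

μ̂_MAP = 2.5418

n = 41, x̄ = 2.68.
For a Normal prior and Normal likelihood with known variance, the posterior is Normal; its mode equals its mean, the precision-weighted average.
Prior precision 1/σ₀² = 1/10 = 0.1; data precision n/σ² = 41/16 = 2.5625.
μ̂ = (0.1·(-1) + 2.5625·2.68) / (0.1 + 2.5625) = 6.7675/2.6625 = 2707/1065 ≈ 2.5418.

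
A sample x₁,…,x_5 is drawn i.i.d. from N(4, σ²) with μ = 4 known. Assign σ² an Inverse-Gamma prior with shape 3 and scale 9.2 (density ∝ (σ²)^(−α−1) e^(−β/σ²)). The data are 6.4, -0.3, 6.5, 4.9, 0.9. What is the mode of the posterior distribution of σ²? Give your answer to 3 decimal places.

σ̂²_MAP = 4.563

Sum of squared deviations about the known mean: SS = (6.4−4)² + (-0.3−4)² + (6.5−4)² + (4.9−4)² + (0.9−4)² = 40.92.
The Normal likelihood contributes (σ²)^(−n/2) exp(−SS/(2σ²)), so the posterior is Inverse-Gamma(α + n/2, β + SS/2) = Inverse-Gamma(5.5, 29.66).
The mode of Inverse-Gamma(a, b) is b/(a+1) = 29.66/6.5 ≈ 4.563.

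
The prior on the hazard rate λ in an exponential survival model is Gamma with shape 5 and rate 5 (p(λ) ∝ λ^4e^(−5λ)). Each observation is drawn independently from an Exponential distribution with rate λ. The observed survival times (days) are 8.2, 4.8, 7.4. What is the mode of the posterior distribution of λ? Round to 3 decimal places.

The Exponential(rate=λ) likelihood is ∝ λ^n e^(−λΣtᵢ). Here n = 3 and Σtᵢ = 8.2 + 4.8 + 7.4 = 20.4.
Posterior ∝ λ^4e^(−5λ) · λ^3e^(−20.4λ) = λ^7e^(−25.4λ), i.e. Gamma(8, 25.4).
Mode = (a−1)/b = 7/25.4 ≈ 0.276.

λ̂_MAP = 0.276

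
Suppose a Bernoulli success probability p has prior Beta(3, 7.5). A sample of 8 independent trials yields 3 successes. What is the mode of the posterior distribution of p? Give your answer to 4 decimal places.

p̂_MAP = 0.3030

Prior: Beta(3, 7.5).
Data: 3 successes in 8 trials. The binomial likelihood contributes p^3(1−p)^5, so the posterior is Beta(3+3, 7.5+5) = Beta(6, 12.5).
For Beta(a, b) with a, b > 1 the mode is (a−1)/(a+b−2) = 5/16.5 ≈ 0.3030.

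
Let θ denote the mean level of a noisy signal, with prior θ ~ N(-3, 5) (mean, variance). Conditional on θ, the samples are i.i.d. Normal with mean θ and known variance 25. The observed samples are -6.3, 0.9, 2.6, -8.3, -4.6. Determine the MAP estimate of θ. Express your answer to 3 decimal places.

n = 5; x̄ = ((-6.3) + 0.9 + 2.6 + (-8.3) + (-4.6))/5 = -15.7/5 = -3.14.
For a Normal prior and Normal likelihood with known variance, the posterior is Normal; its mode equals its mean, the precision-weighted average.
Prior precision 1/σ₀² = 1/5 = 0.2; data precision n/σ² = 5/25 = 0.2.
θ̂ = (0.2·(-3) + 0.2·(-3.14)) / (0.2 + 0.2) = (-1.228)/0.4 = -3.070.

θ̂_MAP = -3.070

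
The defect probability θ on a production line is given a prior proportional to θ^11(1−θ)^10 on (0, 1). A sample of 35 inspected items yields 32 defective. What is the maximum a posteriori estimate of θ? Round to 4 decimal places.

The prior density ∝ θ^11(1−θ)^10 is the kernel of Beta(12, 11).
Data: 32 successes in 35 trials. The binomial likelihood contributes θ^32(1−θ)^3, so the posterior is Beta(12+32, 11+3) = Beta(44, 14).
For Beta(a, b) with a, b > 1 the mode is (a−1)/(a+b−2) = 43/56 ≈ 0.7679.

θ̂_MAP = 0.7679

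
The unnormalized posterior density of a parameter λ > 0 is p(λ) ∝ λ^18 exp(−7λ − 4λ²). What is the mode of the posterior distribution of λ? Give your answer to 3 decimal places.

λ̂_MAP = 1.125

ℓ'(λ) = 18/λ − 7 − 8λ. Setting this to zero and multiplying by λ: 8λ² + 7λ − 18 = 0.
λ = (−7 + √(7² + 4·8·18)) / (2·8) = (−7 + √625) / 16 = (−7 + 25)/16 = 9/8.
ℓ''(λ) = −18/λ² − 8 < 0, confirming a maximum.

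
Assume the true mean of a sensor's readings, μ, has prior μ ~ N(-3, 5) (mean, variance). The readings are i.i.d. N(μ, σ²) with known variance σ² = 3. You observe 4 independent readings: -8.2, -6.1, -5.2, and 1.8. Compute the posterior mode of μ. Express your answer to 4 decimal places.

n = 4; x̄ = ((-8.2) + (-6.1) + (-5.2) + 1.8)/4 = -17.7/4 = -4.425.
For a Normal prior and Normal likelihood with known variance, the posterior is Normal; its mode equals its mean, the precision-weighted average.
Prior precision 1/σ₀² = 1/5 = 0.2; data precision n/σ² = 4/3.
μ̂ = (0.2·(-3) + (4/3)·(-4.425)) / (0.2 + 4/3) = (-6.5)/(23/15) = -195/46 ≈ -4.2391.

μ̂_MAP = -4.2391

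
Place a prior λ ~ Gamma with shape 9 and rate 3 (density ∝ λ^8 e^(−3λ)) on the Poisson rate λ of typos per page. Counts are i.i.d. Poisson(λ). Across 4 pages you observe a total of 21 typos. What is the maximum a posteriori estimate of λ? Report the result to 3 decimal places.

λ̂_MAP = 4.143

Σxᵢ = 21, n = 4.
Posterior ∝ λ^8e^(−3λ) · λ^21e^(−4λ) = λ^29e^(−7λ), i.e. Gamma(shape=30, rate=7).
The mode of a Gamma(a, b) with a ≥ 1 (shape–rate) is (a−1)/b = 29/7 ≈ 4.143.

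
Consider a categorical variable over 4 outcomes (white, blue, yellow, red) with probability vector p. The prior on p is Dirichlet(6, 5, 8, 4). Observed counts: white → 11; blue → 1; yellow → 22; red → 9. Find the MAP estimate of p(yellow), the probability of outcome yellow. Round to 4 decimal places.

MAP estimate of p(yellow) = 0.4677

The posterior is Dirichlet(αᵢ + nᵢ) = Dirichlet(17, 6, 30, 13).
For a Dirichlet(a₁,…,a_K) with all aᵢ > 1, the mode has j-th component (aⱼ − 1)/(Σaᵢ − K).
Here Σaᵢ = 66 and K = 4, so p(yellow) = (30 − 1)/(66 − 4) = 29/62 ≈ 0.4677.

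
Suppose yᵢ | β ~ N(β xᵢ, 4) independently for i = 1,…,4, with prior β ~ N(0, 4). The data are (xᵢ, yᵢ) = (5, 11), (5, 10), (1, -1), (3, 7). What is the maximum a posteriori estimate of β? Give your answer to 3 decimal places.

log p(β | y) = −Σ(yᵢ − βxᵢ)²/(2·4) − β²/(2·4) + const.
Setting the derivative to zero: Σxᵢ(yᵢ − βxᵢ)/4 − β/4 = 0, so β = Σxᵢyᵢ / (Σxᵢ² + σ²/τ²).
Σxᵢyᵢ = 5·11 + 5·10 + 1·(-1) + 3·7 = 125; Σxᵢ² = 60; σ²/τ² = 1.
β̂_MAP = 125 / (60 + 1) = 125/61 ≈ 2.049.

β̂_MAP = 2.049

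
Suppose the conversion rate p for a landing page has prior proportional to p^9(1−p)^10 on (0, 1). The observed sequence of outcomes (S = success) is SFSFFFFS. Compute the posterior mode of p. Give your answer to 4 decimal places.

The prior density ∝ p^9(1−p)^10 is the kernel of Beta(10, 11).
Data: 3 successes in 8 trials (from the sequence). The binomial likelihood contributes p^3(1−p)^5, so the posterior is Beta(10+3, 11+5) = Beta(13, 16).
For Beta(a, b) with a, b > 1 the mode is (a−1)/(a+b−2) = 12/27 ≈ 0.4444.

p̂_MAP = 0.4444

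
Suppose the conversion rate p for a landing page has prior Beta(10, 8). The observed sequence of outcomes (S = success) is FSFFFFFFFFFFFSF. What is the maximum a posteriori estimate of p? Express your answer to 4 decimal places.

p̂_MAP = 0.3548

Prior: Beta(10, 8).
Data: 2 successes in 15 trials (from the sequence). The binomial likelihood contributes p^2(1−p)^13, so the posterior is Beta(10+2, 8+13) = Beta(12, 21).
For Beta(a, b) with a, b > 1 the mode is (a−1)/(a+b−2) = 11/31 ≈ 0.3548.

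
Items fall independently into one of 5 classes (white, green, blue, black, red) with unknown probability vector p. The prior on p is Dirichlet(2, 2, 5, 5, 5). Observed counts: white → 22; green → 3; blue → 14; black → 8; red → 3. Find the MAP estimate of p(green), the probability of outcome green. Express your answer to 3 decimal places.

MAP estimate of p(green) = 0.063

The posterior is Dirichlet(αᵢ + nᵢ) = Dirichlet(24, 5, 19, 13, 8).
For a Dirichlet(a₁,…,a_K) with all aᵢ > 1, the mode has j-th component (aⱼ − 1)/(Σaᵢ − K).
Here Σaᵢ = 69 and K = 5, so p(green) = (5 − 1)/(69 − 5) = 4/64 ≈ 0.063.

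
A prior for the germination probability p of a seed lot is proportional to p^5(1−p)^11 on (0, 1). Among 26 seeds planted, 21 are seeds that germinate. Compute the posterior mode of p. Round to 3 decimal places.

The prior density ∝ p^5(1−p)^11 is the kernel of Beta(6, 12).
Data: 21 successes in 26 trials. The binomial likelihood contributes p^21(1−p)^5, so the posterior is Beta(6+21, 12+5) = Beta(27, 17).
For Beta(a, b) with a, b > 1 the mode is (a−1)/(a+b−2) = 26/42 ≈ 0.619.

p̂_MAP = 0.619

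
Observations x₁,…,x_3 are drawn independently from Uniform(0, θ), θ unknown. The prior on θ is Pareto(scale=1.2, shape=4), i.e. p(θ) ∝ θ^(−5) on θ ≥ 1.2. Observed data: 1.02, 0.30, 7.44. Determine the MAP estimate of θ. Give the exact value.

θ̂_MAP = 7.44

The Uniform(0, θ) likelihood is θ^(−n) for θ ≥ max(xᵢ), zero otherwise. Here max(xᵢ) = 7.44.
Posterior ∝ θ^(−5) · θ^(−3) = θ^(−8) on θ ≥ max(1.2, 7.44) = 7.44.
This density is strictly decreasing in θ, so the posterior mode lies at the lower boundary of the support.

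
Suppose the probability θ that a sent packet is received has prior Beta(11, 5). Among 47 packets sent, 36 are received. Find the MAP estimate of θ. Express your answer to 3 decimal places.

Prior: Beta(11, 5).
Data: 36 successes in 47 trials. The binomial likelihood contributes θ^36(1−θ)^11, so the posterior is Beta(11+36, 5+11) = Beta(47, 16).
For Beta(a, b) with a, b > 1 the mode is (a−1)/(a+b−2) = 46/61 ≈ 0.754.

θ̂_MAP = 0.754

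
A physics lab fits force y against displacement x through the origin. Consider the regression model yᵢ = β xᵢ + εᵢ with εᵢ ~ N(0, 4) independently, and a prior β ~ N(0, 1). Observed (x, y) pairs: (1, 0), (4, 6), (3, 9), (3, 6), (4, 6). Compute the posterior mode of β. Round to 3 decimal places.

log p(β | y) = −Σ(yᵢ − βxᵢ)²/(2·4) − β²/(2·1) + const.
Setting the derivative to zero: Σxᵢ(yᵢ − βxᵢ)/4 − β/1 = 0, so β = Σxᵢyᵢ / (Σxᵢ² + σ²/τ²).
Σxᵢyᵢ = 1·0 + 4·6 + 3·9 + 3·6 + 4·6 = 93; Σxᵢ² = 51; σ²/τ² = 4.
β̂_MAP = 93 / (51 + 4) = 93/55 ≈ 1.691.

β̂_MAP = 1.691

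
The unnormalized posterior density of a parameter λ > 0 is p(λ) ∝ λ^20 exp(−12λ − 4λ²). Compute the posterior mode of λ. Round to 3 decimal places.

ℓ'(λ) = 20/λ − 12 − 8λ. Setting this to zero and multiplying by λ: 8λ² + 12λ − 20 = 0.
λ = (−12 + √(12² + 4·8·20)) / (2·8) = (−12 + √784) / 16 = (−12 + 28)/16 = 1.
ℓ''(λ) = −20/λ² − 8 < 0, confirming a maximum.

λ̂_MAP = 1.000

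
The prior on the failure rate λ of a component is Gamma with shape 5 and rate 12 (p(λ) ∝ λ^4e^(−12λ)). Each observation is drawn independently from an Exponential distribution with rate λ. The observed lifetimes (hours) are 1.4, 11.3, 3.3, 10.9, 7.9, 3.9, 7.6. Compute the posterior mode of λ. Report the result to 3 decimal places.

λ̂_MAP = 0.189

The Exponential(rate=λ) likelihood is ∝ λ^n e^(−λΣtᵢ). Here n = 7 and Σtᵢ = 1.4 + 11.3 + 3.3 + 10.9 + 7.9 + 3.9 + 7.6 = 46.3.
Posterior ∝ λ^4e^(−12λ) · λ^7e^(−46.3λ) = λ^11e^(−58.3λ), i.e. Gamma(12, 58.3).
Mode = (a−1)/b = 11/58.3 ≈ 0.189.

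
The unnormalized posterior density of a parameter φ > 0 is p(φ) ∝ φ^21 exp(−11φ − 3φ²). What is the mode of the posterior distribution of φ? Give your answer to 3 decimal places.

φ̂_MAP = 1.167

ℓ'(φ) = 21/φ − 11 − 6φ. Setting this to zero and multiplying by φ: 6φ² + 11φ − 21 = 0.
φ = (−11 + √(11² + 4·6·21)) / (2·6) = (−11 + √625) / 12 = (−11 + 25)/12 = 7/6.
ℓ''(φ) = −21/φ² − 6 < 0, confirming a maximum.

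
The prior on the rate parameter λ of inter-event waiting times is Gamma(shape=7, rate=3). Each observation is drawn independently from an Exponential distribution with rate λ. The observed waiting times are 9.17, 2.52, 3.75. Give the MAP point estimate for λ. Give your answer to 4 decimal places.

λ̂_MAP = 0.4881

The Exponential(rate=λ) likelihood is ∝ λ^n e^(−λΣtᵢ). Here n = 3 and Σtᵢ = 9.17 + 2.52 + 3.75 = 15.44.
Posterior ∝ λ^6e^(−3λ) · λ^3e^(−15.44λ) = λ^9e^(−18.44λ), i.e. Gamma(10, 18.44).
Mode = (a−1)/b = 9/18.44 ≈ 0.4881.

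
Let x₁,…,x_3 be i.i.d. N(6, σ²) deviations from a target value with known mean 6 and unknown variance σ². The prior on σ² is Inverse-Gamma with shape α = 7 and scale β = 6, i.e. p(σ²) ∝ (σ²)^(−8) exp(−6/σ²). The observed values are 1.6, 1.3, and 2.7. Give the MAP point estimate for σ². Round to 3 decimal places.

σ̂²_MAP = 3.386

Sum of squared deviations about the known mean: SS = (1.6−6)² + (1.3−6)² + (2.7−6)² = 52.34.
The Normal likelihood contributes (σ²)^(−n/2) exp(−SS/(2σ²)), so the posterior is Inverse-Gamma(α + n/2, β + SS/2) = Inverse-Gamma(8.5, 32.17).
The mode of Inverse-Gamma(a, b) is b/(a+1) = 32.17/9.5 ≈ 3.386.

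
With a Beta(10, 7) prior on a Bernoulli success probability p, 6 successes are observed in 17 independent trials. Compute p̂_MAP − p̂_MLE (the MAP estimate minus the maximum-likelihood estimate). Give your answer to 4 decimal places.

MAP − MLE = 0.1158

Posterior is Beta(16, 18); MAP = (16−1)/(34−2) = 15/32 ≈ 0.46875.
MLE ignores the prior: p̂_MLE = k/n = 6/17 ≈ 0.35294.
Difference = 15/32 − 6/17 = 63/544 ≈ 0.1158.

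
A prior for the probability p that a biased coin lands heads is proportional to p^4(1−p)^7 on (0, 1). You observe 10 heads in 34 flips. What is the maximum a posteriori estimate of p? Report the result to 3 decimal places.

The prior density ∝ p^4(1−p)^7 is the kernel of Beta(5, 8).
Data: 10 successes in 34 trials. The binomial likelihood contributes p^10(1−p)^24, so the posterior is Beta(5+10, 8+24) = Beta(15, 32).
For Beta(a, b) with a, b > 1 the mode is (a−1)/(a+b−2) = 14/45 ≈ 0.311.

p̂_MAP = 0.311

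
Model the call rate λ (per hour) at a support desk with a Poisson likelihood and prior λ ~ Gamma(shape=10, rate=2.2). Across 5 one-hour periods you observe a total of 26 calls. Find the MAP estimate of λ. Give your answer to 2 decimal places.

Σxᵢ = 26, n = 5.
Posterior ∝ λ^9e^(−2.2λ) · λ^26e^(−5λ) = λ^35e^(−7.2λ), i.e. Gamma(shape=36, rate=7.2).
The mode of a Gamma(a, b) with a ≥ 1 (shape–rate) is (a−1)/b = 35/7.2 ≈ 4.86.

λ̂_MAP = 4.86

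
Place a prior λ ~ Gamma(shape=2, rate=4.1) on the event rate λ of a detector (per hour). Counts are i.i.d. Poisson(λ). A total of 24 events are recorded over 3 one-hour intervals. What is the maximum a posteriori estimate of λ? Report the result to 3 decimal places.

Σxᵢ = 24, n = 3.
Posterior ∝ λe^(−4.1λ) · λ^24e^(−3λ) = λ^25e^(−7.1λ), i.e. Gamma(shape=26, rate=7.1).
The mode of a Gamma(a, b) with a ≥ 1 (shape–rate) is (a−1)/b = 25/7.1 ≈ 3.521.

λ̂_MAP = 3.521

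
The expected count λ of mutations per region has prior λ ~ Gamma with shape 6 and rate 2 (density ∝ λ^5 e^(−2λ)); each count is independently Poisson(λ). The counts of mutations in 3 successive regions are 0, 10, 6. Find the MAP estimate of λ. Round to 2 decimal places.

λ̂_MAP = 4.20

Σxᵢ = 0+10+6 = 16, with n = 3.
Posterior ∝ λ^5e^(−2λ) · λ^16e^(−3λ) = λ^21e^(−5λ), i.e. Gamma(shape=22, rate=5).
The mode of a Gamma(a, b) with a ≥ 1 (shape–rate) is (a−1)/b = 21/5 ≈ 4.20.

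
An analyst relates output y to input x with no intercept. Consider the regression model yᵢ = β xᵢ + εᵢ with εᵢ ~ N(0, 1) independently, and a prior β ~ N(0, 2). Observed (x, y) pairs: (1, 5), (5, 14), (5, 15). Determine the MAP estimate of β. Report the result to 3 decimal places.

log p(β | y) = −Σ(yᵢ − βxᵢ)²/(2·1) − β²/(2·2) + const.
Setting the derivative to zero: Σxᵢ(yᵢ − βxᵢ)/1 − β/2 = 0, so β = Σxᵢyᵢ / (Σxᵢ² + σ²/τ²).
Σxᵢyᵢ = 1·5 + 5·14 + 5·15 = 150; Σxᵢ² = 51; σ²/τ² = 0.5.
β̂_MAP = 150 / (51 + 0.5) = 150/51.5 ≈ 2.913.

β̂_MAP = 2.913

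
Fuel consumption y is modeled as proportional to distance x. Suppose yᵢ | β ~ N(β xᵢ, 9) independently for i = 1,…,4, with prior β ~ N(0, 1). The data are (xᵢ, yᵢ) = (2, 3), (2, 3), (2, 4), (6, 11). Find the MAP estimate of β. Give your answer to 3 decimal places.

β̂_MAP = 1.509

log p(β | y) = −Σ(yᵢ − βxᵢ)²/(2·9) − β²/(2·1) + const.
Setting the derivative to zero: Σxᵢ(yᵢ − βxᵢ)/9 − β/1 = 0, so β = Σxᵢyᵢ / (Σxᵢ² + σ²/τ²).
Σxᵢyᵢ = 2·3 + 2·3 + 2·4 + 6·11 = 86; Σxᵢ² = 48; σ²/τ² = 9.
β̂_MAP = 86 / (48 + 9) = 86/57 ≈ 1.509.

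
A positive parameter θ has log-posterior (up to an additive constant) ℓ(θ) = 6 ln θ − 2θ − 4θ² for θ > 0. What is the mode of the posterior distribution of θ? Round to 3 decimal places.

θ̂_MAP = 0.750

ℓ'(θ) = 6/θ − 2 − 8θ. Setting this to zero and multiplying by θ: 8θ² + 2θ − 6 = 0.
θ = (−2 + √(2² + 4·8·6)) / (2·8) = (−2 + √196) / 16 = (−2 + 14)/16 = 3/4.
ℓ''(θ) = −6/θ² − 8 < 0, confirming a maximum.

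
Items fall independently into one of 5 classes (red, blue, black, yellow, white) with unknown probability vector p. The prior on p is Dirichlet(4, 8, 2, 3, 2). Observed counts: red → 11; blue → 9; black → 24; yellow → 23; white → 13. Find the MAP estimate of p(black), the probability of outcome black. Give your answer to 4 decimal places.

MAP estimate of p(black) = 0.2660

The posterior is Dirichlet(αᵢ + nᵢ) = Dirichlet(15, 17, 26, 26, 15).
For a Dirichlet(a₁,…,a_K) with all aᵢ > 1, the mode has j-th component (aⱼ − 1)/(Σaᵢ − K).
Here Σaᵢ = 99 and K = 5, so p(black) = (26 − 1)/(99 − 5) = 25/94 ≈ 0.2660.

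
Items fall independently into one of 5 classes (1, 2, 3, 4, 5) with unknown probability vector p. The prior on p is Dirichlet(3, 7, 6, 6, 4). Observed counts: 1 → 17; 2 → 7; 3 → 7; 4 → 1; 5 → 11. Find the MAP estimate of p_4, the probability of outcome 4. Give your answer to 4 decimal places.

MAP estimate: 0.0938

The posterior is Dirichlet(αᵢ + nᵢ) = Dirichlet(20, 14, 13, 7, 15).
For a Dirichlet(a₁,…,a_K) with all aᵢ > 1, the mode has j-th component (aⱼ − 1)/(Σaᵢ − K).
Here Σaᵢ = 69 and K = 5, so p_4 = (7 − 1)/(69 − 5) = 6/64 ≈ 0.0938.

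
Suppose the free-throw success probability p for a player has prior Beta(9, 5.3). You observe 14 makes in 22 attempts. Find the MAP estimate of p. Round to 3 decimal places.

Prior: Beta(9, 5.3).
Data: 14 successes in 22 trials. The binomial likelihood contributes p^14(1−p)^8, so the posterior is Beta(9+14, 5.3+8) = Beta(23, 13.3).
For Beta(a, b) with a, b > 1 the mode is (a−1)/(a+b−2) = 22/34.3 ≈ 0.641.

p̂_MAP = 0.641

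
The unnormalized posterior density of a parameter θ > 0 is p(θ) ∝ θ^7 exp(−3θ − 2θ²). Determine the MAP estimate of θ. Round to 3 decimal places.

ℓ'(θ) = 7/θ − 3 − 4θ. Setting this to zero and multiplying by θ: 4θ² + 3θ − 7 = 0.
θ = (−3 + √(3² + 4·4·7)) / (2·4) = (−3 + √121) / 8 = (−3 + 11)/8 = 1.
ℓ''(θ) = −7/θ² − 4 < 0, confirming a maximum.

θ̂_MAP = 1.000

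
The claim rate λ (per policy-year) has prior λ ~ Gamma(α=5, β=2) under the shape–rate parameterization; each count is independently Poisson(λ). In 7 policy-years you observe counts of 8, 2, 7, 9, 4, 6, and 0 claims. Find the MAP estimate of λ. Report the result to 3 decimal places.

Σxᵢ = 8+2+7+9+4+6+0 = 36, with n = 7.
Posterior ∝ λ^4e^(−2λ) · λ^36e^(−7λ) = λ^40e^(−9λ), i.e. Gamma(shape=41, rate=9).
The mode of a Gamma(a, b) with a ≥ 1 (shape–rate) is (a−1)/b = 40/9 ≈ 4.444.

λ̂_MAP = 4.444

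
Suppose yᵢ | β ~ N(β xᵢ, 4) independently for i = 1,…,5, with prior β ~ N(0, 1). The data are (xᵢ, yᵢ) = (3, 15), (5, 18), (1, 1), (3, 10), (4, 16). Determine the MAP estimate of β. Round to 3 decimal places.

log p(β | y) = −Σ(yᵢ − βxᵢ)²/(2·4) − β²/(2·1) + const.
Setting the derivative to zero: Σxᵢ(yᵢ − βxᵢ)/4 − β/1 = 0, so β = Σxᵢyᵢ / (Σxᵢ² + σ²/τ²).
Σxᵢyᵢ = 3·15 + 5·18 + 1·1 + 3·10 + 4·16 = 230; Σxᵢ² = 60; σ²/τ² = 4.
β̂_MAP = 230 / (60 + 4) = 230/64 ≈ 3.594.

β̂_MAP = 3.594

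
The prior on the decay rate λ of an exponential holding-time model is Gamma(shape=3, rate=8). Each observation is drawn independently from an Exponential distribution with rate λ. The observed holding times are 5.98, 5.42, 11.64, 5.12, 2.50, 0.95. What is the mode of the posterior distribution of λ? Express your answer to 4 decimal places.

λ̂_MAP = 0.2020

The Exponential(rate=λ) likelihood is ∝ λ^n e^(−λΣtᵢ). Here n = 6 and Σtᵢ = 5.98 + 5.42 + 11.64 + 5.12 + 2.50 + 0.95 = 31.61.
Posterior ∝ λ^2e^(−8λ) · λ^6e^(−31.61λ) = λ^8e^(−39.61λ), i.e. Gamma(9, 39.61).
Mode = (a−1)/b = 8/39.61 ≈ 0.2020.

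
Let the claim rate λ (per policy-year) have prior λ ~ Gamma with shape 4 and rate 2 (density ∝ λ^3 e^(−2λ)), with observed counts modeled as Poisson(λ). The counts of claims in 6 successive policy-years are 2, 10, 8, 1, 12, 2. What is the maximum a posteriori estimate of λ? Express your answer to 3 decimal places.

λ̂_MAP = 4.750

Σxᵢ = 2+10+8+1+12+2 = 35, with n = 6.
Posterior ∝ λ^3e^(−2λ) · λ^35e^(−6λ) = λ^38e^(−8λ), i.e. Gamma(shape=39, rate=8).
The mode of a Gamma(a, b) with a ≥ 1 (shape–rate) is (a−1)/b = 38/8 ≈ 4.750.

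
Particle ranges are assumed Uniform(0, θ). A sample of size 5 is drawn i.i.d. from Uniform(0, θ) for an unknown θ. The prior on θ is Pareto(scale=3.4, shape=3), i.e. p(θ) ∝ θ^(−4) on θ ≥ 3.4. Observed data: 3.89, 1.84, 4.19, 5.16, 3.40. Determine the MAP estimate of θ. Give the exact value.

The Uniform(0, θ) likelihood is θ^(−n) for θ ≥ max(xᵢ), zero otherwise. Here max(xᵢ) = 5.16.
Posterior ∝ θ^(−4) · θ^(−5) = θ^(−9) on θ ≥ max(3.4, 5.16) = 5.16.
This density is strictly decreasing in θ, so the posterior mode lies at the lower boundary of the support.

θ̂_MAP = 5.16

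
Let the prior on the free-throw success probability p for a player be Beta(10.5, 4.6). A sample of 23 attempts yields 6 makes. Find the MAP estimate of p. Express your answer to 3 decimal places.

p̂_MAP = 0.429

Prior: Beta(10.5, 4.6).
Data: 6 successes in 23 trials. The binomial likelihood contributes p^6(1−p)^17, so the posterior is Beta(10.5+6, 4.6+17) = Beta(16.5, 21.6).
For Beta(a, b) with a, b > 1 the mode is (a−1)/(a+b−2) = 15.5/36.1 ≈ 0.429.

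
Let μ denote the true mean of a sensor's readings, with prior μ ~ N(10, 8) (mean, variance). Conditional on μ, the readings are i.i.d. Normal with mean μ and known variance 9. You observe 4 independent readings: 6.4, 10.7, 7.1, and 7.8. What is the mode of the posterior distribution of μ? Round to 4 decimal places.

μ̂_MAP = 8.4390

n = 4; x̄ = (6.4 + 10.7 + 7.1 + 7.8)/4 = 32/4 = 8.
For a Normal prior and Normal likelihood with known variance, the posterior is Normal; its mode equals its mean, the precision-weighted average.
Prior precision 1/σ₀² = 1/8 = 0.125; data precision n/σ² = 4/9.
μ̂ = (0.125·10 + (4/9)·8) / (0.125 + 4/9) = (173/36)/(41/72) = 346/41 ≈ 8.4390.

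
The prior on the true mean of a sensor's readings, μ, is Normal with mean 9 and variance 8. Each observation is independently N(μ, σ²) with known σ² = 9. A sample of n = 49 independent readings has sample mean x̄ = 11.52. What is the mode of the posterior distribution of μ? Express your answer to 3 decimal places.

n = 49, x̄ = 11.52.
For a Normal prior and Normal likelihood with known variance, the posterior is Normal; its mode equals its mean, the precision-weighted average.
Prior precision 1/σ₀² = 1/8 = 0.125; data precision n/σ² = 49/9.
μ̂ = (0.125·9 + (49/9)·11.52) / (0.125 + 49/9) = 63.845/(401/72) = 114921/10025 ≈ 11.463.

μ̂_MAP = 11.463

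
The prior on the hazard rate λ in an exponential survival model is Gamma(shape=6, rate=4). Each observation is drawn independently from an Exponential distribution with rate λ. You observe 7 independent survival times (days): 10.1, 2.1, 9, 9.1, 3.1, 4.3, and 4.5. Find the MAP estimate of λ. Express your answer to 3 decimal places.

λ̂_MAP = 0.260

The Exponential(rate=λ) likelihood is ∝ λ^n e^(−λΣtᵢ). Here n = 7 and Σtᵢ = 10.1 + 2.1 + 9 + 9.1 + 3.1 + 4.3 + 4.5 = 42.2.
Posterior ∝ λ^5e^(−4λ) · λ^7e^(−42.2λ) = λ^12e^(−46.2λ), i.e. Gamma(13, 46.2).
Mode = (a−1)/b = 12/46.2 ≈ 0.260.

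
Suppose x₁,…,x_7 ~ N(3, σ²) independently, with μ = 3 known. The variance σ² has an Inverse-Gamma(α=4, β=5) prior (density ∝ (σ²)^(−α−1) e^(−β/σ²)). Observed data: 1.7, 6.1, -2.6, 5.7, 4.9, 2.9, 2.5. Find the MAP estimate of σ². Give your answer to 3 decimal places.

Sum of squared deviations about the known mean: SS = (1.7−3)² + (6.1−3)² + (-2.6−3)² + (5.7−3)² + (4.9−3)² + (2.9−3)² + (2.5−3)² = 53.82.
The Normal likelihood contributes (σ²)^(−n/2) exp(−SS/(2σ²)), so the posterior is Inverse-Gamma(α + n/2, β + SS/2) = Inverse-Gamma(7.5, 31.91).
The mode of Inverse-Gamma(a, b) is b/(a+1) = 31.91/8.5 ≈ 3.754.

σ̂²_MAP = 3.754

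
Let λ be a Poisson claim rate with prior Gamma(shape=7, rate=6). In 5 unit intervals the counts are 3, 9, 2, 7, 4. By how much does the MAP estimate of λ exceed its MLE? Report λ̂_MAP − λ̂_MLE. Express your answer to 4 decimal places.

Σxᵢ = 25. Posterior is Gamma(32, 11); MAP = (32−1)/11 = 31/11 ≈ 2.81818.
MLE = x̄ = 25/5 ≈ 5.00000.
Difference = 31/11 − 25/5 = -24/11 ≈ -2.1818.

MAP − MLE = -2.1818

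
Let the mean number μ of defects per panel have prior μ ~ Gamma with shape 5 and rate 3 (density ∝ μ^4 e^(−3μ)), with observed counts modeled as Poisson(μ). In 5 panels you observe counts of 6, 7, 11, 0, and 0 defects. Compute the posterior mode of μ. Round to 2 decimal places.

μ̂_MAP = 3.50

Σxᵢ = 6+7+11+0+0 = 24, with n = 5.
Posterior ∝ μ^4e^(−3μ) · μ^24e^(−5μ) = μ^28e^(−8μ), i.e. Gamma(shape=29, rate=8).
The mode of a Gamma(a, b) with a ≥ 1 (shape–rate) is (a−1)/b = 28/8 ≈ 3.50.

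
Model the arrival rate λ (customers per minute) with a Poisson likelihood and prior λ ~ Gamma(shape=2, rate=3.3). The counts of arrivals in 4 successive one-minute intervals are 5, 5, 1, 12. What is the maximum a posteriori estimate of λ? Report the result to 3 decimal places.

λ̂_MAP = 3.288

Σxᵢ = 5+5+1+12 = 23, with n = 4.
Posterior ∝ λe^(−3.3λ) · λ^23e^(−4λ) = λ^24e^(−7.3λ), i.e. Gamma(shape=25, rate=7.3).
The mode of a Gamma(a, b) with a ≥ 1 (shape–rate) is (a−1)/b = 24/7.3 ≈ 3.288.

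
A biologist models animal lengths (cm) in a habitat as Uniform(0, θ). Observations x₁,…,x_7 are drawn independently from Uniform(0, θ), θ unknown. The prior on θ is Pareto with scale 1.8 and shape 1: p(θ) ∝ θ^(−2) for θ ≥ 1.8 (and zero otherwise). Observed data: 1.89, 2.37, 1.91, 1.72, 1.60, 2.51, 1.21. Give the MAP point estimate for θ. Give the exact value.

The Uniform(0, θ) likelihood is θ^(−n) for θ ≥ max(xᵢ), zero otherwise. Here max(xᵢ) = 2.51.
Posterior ∝ θ^(−2) · θ^(−7) = θ^(−9) on θ ≥ max(1.8, 2.51) = 2.51.
This density is strictly decreasing in θ, so the posterior mode lies at the lower boundary of the support.

θ̂_MAP = 2.51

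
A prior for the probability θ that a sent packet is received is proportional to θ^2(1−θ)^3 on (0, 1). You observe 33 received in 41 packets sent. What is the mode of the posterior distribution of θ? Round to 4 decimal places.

θ̂_MAP = 0.7609

The prior density ∝ θ^2(1−θ)^3 is the kernel of Beta(3, 4).
Data: 33 successes in 41 trials. The binomial likelihood contributes θ^33(1−θ)^8, so the posterior is Beta(3+33, 4+8) = Beta(36, 12).
For Beta(a, b) with a, b > 1 the mode is (a−1)/(a+b−2) = 35/46 ≈ 0.7609.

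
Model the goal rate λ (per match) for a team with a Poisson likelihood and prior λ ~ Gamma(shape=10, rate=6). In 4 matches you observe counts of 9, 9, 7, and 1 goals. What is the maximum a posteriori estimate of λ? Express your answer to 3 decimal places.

λ̂_MAP = 3.500

Σxᵢ = 9+9+7+1 = 26, with n = 4.
Posterior ∝ λ^9e^(−6λ) · λ^26e^(−4λ) = λ^35e^(−10λ), i.e. Gamma(shape=36, rate=10).
The mode of a Gamma(a, b) with a ≥ 1 (shape–rate) is (a−1)/b = 35/10 ≈ 3.500.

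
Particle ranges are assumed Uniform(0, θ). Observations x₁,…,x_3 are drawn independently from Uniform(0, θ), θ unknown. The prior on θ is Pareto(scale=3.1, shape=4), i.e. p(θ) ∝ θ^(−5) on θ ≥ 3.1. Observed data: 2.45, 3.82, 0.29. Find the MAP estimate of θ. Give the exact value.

θ̂_MAP = 3.82

The Uniform(0, θ) likelihood is θ^(−n) for θ ≥ max(xᵢ), zero otherwise. Here max(xᵢ) = 3.82.
Posterior ∝ θ^(−5) · θ^(−3) = θ^(−8) on θ ≥ max(3.1, 3.82) = 3.82.
This density is strictly decreasing in θ, so the posterior mode lies at the lower boundary of the support.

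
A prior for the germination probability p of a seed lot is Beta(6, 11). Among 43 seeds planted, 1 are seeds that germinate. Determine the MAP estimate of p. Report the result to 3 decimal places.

p̂_MAP = 0.103

Prior: Beta(6, 11).
Data: 1 success in 43 trials. The binomial likelihood contributes p(1−p)^42, so the posterior is Beta(6+1, 11+42) = Beta(7, 53).
For Beta(a, b) with a, b > 1 the mode is (a−1)/(a+b−2) = 6/58 ≈ 0.103.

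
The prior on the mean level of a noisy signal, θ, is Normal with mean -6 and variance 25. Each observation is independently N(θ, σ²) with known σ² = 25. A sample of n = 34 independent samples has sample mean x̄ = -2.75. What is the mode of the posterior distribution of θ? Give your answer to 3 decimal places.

θ̂_MAP = -2.843

n = 34, x̄ = -2.75.
For a Normal prior and Normal likelihood with known variance, the posterior is Normal; its mode equals its mean, the precision-weighted average.
Prior precision 1/σ₀² = 1/25 = 0.04; data precision n/σ² = 34/25 = 1.36.
θ̂ = (0.04·(-6) + 1.36·(-2.75)) / (0.04 + 1.36) = (-3.98)/1.4 = -199/70 ≈ -2.843.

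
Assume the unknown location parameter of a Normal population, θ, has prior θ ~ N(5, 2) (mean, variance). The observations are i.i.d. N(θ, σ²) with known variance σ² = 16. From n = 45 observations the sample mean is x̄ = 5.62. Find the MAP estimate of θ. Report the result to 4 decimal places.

θ̂_MAP = 5.5264

n = 45, x̄ = 5.62.
For a Normal prior and Normal likelihood with known variance, the posterior is Normal; its mode equals its mean, the precision-weighted average.
Prior precision 1/σ₀² = 1/2 = 0.5; data precision n/σ² = 45/16 = 2.8125.
θ̂ = (0.5·5 + 2.8125·5.62) / (0.5 + 2.8125) = 18.30625/3.3125 = 2929/530 ≈ 5.5264.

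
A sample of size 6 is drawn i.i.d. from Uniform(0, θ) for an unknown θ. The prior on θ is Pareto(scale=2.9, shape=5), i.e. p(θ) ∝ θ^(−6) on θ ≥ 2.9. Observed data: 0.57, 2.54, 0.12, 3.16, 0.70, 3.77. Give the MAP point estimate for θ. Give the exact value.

The Uniform(0, θ) likelihood is θ^(−n) for θ ≥ max(xᵢ), zero otherwise. Here max(xᵢ) = 3.77.
Posterior ∝ θ^(−6) · θ^(−6) = θ^(−12) on θ ≥ max(2.9, 3.77) = 3.77.
This density is strictly decreasing in θ, so the posterior mode lies at the lower boundary of the support.

θ̂_MAP = 3.77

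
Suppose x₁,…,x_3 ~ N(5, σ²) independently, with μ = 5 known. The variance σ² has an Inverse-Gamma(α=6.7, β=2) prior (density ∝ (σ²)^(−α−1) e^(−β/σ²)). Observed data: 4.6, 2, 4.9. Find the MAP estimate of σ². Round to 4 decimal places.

σ̂²_MAP = 0.7158

Sum of squared deviations about the known mean: SS = (4.6−5)² + (2−5)² + (4.9−5)² = 9.17.
The Normal likelihood contributes (σ²)^(−n/2) exp(−SS/(2σ²)), so the posterior is Inverse-Gamma(α + n/2, β + SS/2) = Inverse-Gamma(8.2, 6.585).
The mode of Inverse-Gamma(a, b) is b/(a+1) = 6.585/9.2 ≈ 0.7158.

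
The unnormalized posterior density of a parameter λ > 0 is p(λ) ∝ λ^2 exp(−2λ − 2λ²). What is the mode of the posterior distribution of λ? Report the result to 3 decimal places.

ℓ'(λ) = 2/λ − 2 − 4λ. Setting this to zero and multiplying by λ: 4λ² + 2λ − 2 = 0.
λ = (−2 + √(2² + 4·4·2)) / (2·4) = (−2 + √36) / 8 = (−2 + 6)/8 = 1/2.
ℓ''(λ) = −2/λ² − 4 < 0, confirming a maximum.

λ̂_MAP = 0.500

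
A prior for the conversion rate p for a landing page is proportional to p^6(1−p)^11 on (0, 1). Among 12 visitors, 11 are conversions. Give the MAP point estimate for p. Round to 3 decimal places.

p̂_MAP = 0.586

The prior density ∝ p^6(1−p)^11 is the kernel of Beta(7, 12).
Data: 11 successes in 12 trials. The binomial likelihood contributes p^11(1−p)^1, so the posterior is Beta(7+11, 12+1) = Beta(18, 13).
For Beta(a, b) with a, b > 1 the mode is (a−1)/(a+b−2) = 17/29 ≈ 0.586.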